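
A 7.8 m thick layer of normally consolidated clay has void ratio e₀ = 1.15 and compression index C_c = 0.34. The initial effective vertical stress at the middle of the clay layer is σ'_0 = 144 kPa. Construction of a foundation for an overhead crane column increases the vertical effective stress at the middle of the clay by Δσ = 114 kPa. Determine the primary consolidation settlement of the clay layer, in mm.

S_c ≈ 312 mm

Final effective stress: σ'_f = σ'_0 + Δσ = 144 + 114 = 258 kPa.
Normally consolidated clay, so the full stress increment lies on the virgin compression line:
S_c = C_c·H/(1+e₀)·log₁₀(σ'_f/σ'_0) = 0.34×7.8/(1+1.15)×log₁₀(258/144)
    = 1.2335 × 0.25326 = 0.3124 m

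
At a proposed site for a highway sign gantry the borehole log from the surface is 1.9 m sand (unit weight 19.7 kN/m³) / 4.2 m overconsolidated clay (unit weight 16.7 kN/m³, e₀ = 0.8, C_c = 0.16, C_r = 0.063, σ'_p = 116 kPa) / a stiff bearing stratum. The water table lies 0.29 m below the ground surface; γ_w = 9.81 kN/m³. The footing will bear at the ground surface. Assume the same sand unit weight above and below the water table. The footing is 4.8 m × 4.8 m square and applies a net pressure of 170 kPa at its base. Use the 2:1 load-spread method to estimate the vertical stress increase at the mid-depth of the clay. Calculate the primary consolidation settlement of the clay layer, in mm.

Mid-depth of clay below the ground surface: z = 1.9 + 4.2/2 = 4 m.
Total vertical stress at mid-clay: σ_v = 19.7×1.9 + 16.7×2.1 = 72.5 kPa.
Pore pressure: u = 9.81×(4 − 0.29) = 36.395 kPa.
Initial effective stress: σ'_0 = σ_v − u = 72.5 − 36.395 = 36.105 kPa.
Stress increase at mid-clay by the 2:1 spreading method:
Δσ = qBL/((B+z)(L+z)) = 170×4.8×4.8/((4.8+4)(4.8+4)) = 50.579 kPa
Final effective stress: σ'_f = 36.105 + 50.579 = 86.684 kPa.
σ'_f = 86.684 ≤ σ'_p = 116 kPa, so the clay remains overconsolidated and only the recompression index applies:
S_c = C_r·H/(1+e₀)·log₁₀(σ'_f/σ'_0) = 0.063×4.2/1.8×log₁₀(86.684/36.105)
    = 0.147 × 0.38037 = 0.05591 m

S_c ≈ 55.9 mm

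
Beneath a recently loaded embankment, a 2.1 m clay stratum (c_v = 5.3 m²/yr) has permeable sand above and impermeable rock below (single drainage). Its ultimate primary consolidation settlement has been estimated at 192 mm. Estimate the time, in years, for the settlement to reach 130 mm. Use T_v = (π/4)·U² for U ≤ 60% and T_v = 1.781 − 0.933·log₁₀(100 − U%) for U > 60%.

t ≈ 0.31 years

Drainage path length: H_d = H = 2.1 m (single drainage).
U = S(t)/S_ult = 130/192 = 0.6771.
U > 60%: T_v = 1.781 − 0.933·log₁₀(100 − 67.708) = 0.37302.
t = T_v·H_d²/c_v = 0.37302×2.1²/5.3 = 0.3104 years.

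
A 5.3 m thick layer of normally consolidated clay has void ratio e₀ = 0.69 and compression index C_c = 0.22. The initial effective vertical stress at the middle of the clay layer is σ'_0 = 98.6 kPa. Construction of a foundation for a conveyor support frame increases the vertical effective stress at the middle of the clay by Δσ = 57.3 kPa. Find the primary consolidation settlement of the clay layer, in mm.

S_c ≈ 137 mm

Final effective stress: σ'_f = σ'_0 + Δσ = 98.6 + 57.3 = 155.9 kPa.
Normally consolidated clay, so the full stress increment lies on the virgin compression line:
S_c = C_c·H/(1+e₀)·log₁₀(σ'_f/σ'_0) = 0.22×5.3/(1+0.69)×log₁₀(155.9/98.6)
    = 0.68994 × 0.19897 = 0.1373 m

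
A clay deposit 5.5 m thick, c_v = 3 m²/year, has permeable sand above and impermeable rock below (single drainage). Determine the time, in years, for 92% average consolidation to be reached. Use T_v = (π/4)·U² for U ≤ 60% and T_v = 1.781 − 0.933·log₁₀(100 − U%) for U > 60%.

t ≈ 9.46 years

Drainage path length: H_d = H = 5.5 m (single drainage).
U > 60%: T_v = 1.781 − 0.933·log₁₀(100 − 92) = 0.93842.
t = T_v·H_d²/c_v = 0.93842×5.5²/3 = 9.462 years.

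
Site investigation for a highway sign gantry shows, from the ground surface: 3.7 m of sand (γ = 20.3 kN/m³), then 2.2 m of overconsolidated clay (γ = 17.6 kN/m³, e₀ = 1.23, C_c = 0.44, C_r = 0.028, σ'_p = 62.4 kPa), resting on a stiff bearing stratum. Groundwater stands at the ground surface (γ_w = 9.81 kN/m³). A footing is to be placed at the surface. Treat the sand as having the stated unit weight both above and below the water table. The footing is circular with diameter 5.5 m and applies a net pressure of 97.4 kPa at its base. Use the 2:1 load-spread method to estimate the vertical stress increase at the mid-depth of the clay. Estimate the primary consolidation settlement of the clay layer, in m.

Mid-depth of clay below the ground surface: z = 3.7 + 2.2/2 = 4.8 m.
Total vertical stress at mid-clay: σ_v = 20.3×3.7 + 17.6×1.1 = 94.47 kPa.
Pore pressure: u = 9.81×(4.8 − 0) = 47.088 kPa.
Initial effective stress: σ'_0 = σ_v − u = 94.47 − 47.088 = 47.382 kPa.
Stress increase at mid-clay by the 2:1 spreading method:
Δσ ≈ qD²/(D+z)² = 97.4×5.5²/(5.5+4.8)² = 27.772 kPa
Final effective stress: σ'_f = 47.382 + 27.772 = 75.154 kPa.
σ'_f = 75.154 > σ'_p = 62.4 kPa, so the stress path crosses the preconsolidation pressure — recompression up to σ'_p, then virgin compression beyond:
S_c = H/(1+e₀)·[C_r·log₁₀(σ'_p/σ'_0) + C_c·log₁₀(σ'_f/σ'_p)]
    = 2.2/2.23 × [0.028×log₁₀(62.4/47.382) + 0.44×log₁₀(75.154/62.4)]
    = 0.98655 × [0.003348 + 0.035538] = 0.03836 m

S_c ≈ 0.0384 m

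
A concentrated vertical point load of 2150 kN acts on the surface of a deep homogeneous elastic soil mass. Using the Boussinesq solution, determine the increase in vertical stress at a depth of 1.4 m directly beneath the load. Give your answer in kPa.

Δσ_z ≈ 524 kPa

Boussinesq vertical stress below a point load on an elastic half-space:
Δσ_z = 3P/(2πz²) · [1 + (r/z)²]^(−5/2)
r/z = 0/1.4 = 0; [1+(r/z)²]^(−5/2) = 1.
Δσ_z = 3×2150/(2π×1.4²) × 1 = 523.75 × 1 = 523.8 kPa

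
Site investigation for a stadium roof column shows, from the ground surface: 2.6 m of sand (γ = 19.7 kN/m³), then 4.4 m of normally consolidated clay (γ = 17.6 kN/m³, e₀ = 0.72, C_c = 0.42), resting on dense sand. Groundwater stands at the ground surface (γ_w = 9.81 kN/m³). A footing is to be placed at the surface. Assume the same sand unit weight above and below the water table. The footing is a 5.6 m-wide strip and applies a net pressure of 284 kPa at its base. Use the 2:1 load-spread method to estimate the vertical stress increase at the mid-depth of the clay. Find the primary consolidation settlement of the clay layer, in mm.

S_c ≈ 709 mm

Mid-depth of clay below the ground surface: z = 2.6 + 4.4/2 = 4.8 m.
Total vertical stress at mid-clay: σ_v = 19.7×2.6 + 17.6×2.2 = 89.94 kPa.
Pore pressure: u = 9.81×(4.8 − 0) = 47.088 kPa.
Initial effective stress: σ'_0 = σ_v − u = 89.94 − 47.088 = 42.852 kPa.
Stress increase at mid-clay by the 2:1 spreading method:
Δσ = qB/(B+z) = 284×5.6/(5.6+4.8) = 152.92 kPa
Final effective stress: σ'_f = σ'_0 + Δσ = 42.852 + 152.92 = 195.77 kPa.
Normally consolidated clay, so the full stress increment lies on the virgin compression line:
S_c = C_c·H/(1+e₀)·log₁₀(σ'_f/σ'_0) = 0.42×4.4/(1+0.72)×log₁₀(195.77/42.852)
    = 1.0744 × 0.65978 = 0.7089 m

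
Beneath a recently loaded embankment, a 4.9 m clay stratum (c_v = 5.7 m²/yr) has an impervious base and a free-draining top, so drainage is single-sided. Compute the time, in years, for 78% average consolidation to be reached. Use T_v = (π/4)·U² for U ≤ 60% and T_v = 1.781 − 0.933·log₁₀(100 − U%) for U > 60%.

t ≈ 2.23 years

Drainage path length: H_d = H = 4.9 m (single drainage).
U > 60%: T_v = 1.781 − 0.933·log₁₀(100 − 78) = 0.52852.
t = T_v·H_d²/c_v = 0.52852×4.9²/5.7 = 2.226 years.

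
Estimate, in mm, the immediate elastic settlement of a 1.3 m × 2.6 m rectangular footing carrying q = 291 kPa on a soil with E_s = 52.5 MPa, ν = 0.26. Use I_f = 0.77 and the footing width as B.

Immediate (elastic) settlement: S_e = q·B·(1−ν²)/E_s · I_f.
E_s = 52.5 MPa = 52500 kPa.
S_e = 291 × 1.3 × (1 − 0.26²) / 52500 × 0.77
    = 291 × 1.3 × 0.9324 / 52500 × 0.77
    = 0.005173 m = 5.173 mm

S_e ≈ 5.17 mm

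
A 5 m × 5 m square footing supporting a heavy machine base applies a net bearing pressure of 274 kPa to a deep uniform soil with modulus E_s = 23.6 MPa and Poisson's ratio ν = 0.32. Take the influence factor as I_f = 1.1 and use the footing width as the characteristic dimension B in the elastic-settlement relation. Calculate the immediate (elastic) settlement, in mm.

S_e ≈ 57.3 mm

Immediate (elastic) settlement: S_e = q·B·(1−ν²)/E_s · I_f.
E_s = 23.6 MPa = 23600 kPa.
S_e = 274 × 5 × (1 − 0.32²) / 23600 × 1.1
    = 274 × 5 × 0.8976 / 23600 × 1.1
    = 0.05732 m = 57.32 mm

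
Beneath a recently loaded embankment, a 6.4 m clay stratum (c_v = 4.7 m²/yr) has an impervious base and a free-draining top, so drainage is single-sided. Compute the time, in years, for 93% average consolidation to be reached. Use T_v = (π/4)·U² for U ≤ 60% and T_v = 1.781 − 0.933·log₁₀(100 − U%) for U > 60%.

t ≈ 8.65 years

Drainage path length: H_d = H = 6.4 m (single drainage).
U > 60%: T_v = 1.781 − 0.933·log₁₀(100 − 93) = 0.99252.
t = T_v·H_d²/c_v = 0.99252×6.4²/4.7 = 8.65 years.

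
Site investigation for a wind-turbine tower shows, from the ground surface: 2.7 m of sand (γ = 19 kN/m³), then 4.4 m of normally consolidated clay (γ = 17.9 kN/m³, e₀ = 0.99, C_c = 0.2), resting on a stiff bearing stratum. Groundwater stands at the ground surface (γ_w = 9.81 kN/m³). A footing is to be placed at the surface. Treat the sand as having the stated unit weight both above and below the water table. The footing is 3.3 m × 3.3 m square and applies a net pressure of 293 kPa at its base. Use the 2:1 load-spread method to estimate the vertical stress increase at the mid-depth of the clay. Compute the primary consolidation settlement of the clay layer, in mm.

S_c ≈ 144 mm

Mid-depth of clay below the ground surface: z = 2.7 + 4.4/2 = 4.9 m.
Total vertical stress at mid-clay: σ_v = 19×2.7 + 17.9×2.2 = 90.68 kPa.
Pore pressure: u = 9.81×(4.9 − 0) = 48.069 kPa.
Initial effective stress: σ'_0 = σ_v − u = 90.68 − 48.069 = 42.611 kPa.
Stress increase at mid-clay by the 2:1 spreading method:
Δσ = qBL/((B+z)(L+z)) = 293×3.3×3.3/((3.3+4.9)(3.3+4.9)) = 47.453 kPa
Final effective stress: σ'_f = σ'_0 + Δσ = 42.611 + 47.453 = 90.064 kPa.
Normally consolidated clay, so the full stress increment lies on the virgin compression line:
S_c = C_c·H/(1+e₀)·log₁₀(σ'_f/σ'_0) = 0.2×4.4/(1+0.99)×log₁₀(90.064/42.611)
    = 0.44221 × 0.32503 = 0.1437 m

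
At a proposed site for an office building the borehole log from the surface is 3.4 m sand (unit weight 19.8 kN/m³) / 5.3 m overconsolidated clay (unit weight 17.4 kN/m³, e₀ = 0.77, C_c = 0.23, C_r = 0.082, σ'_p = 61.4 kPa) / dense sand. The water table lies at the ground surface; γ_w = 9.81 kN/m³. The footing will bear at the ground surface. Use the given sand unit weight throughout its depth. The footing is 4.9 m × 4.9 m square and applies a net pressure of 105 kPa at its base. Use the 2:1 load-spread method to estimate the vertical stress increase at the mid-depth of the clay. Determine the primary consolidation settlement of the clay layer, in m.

Mid-depth of clay below the ground surface: z = 3.4 + 5.3/2 = 6.05 m.
Total vertical stress at mid-clay: σ_v = 19.8×3.4 + 17.4×2.65 = 113.43 kPa.
Pore pressure: u = 9.81×(6.05 − 0) = 59.351 kPa.
Initial effective stress: σ'_0 = σ_v − u = 113.43 − 59.351 = 54.079 kPa.
Stress increase at mid-clay by the 2:1 spreading method:
Δσ = qBL/((B+z)(L+z)) = 105×4.9×4.9/((4.9+6.05)(4.9+6.05)) = 21.026 kPa
Final effective stress: σ'_f = 54.079 + 21.026 = 75.105 kPa.
σ'_f = 75.105 > σ'_p = 61.4 kPa, so the stress path crosses the preconsolidation pressure — recompression up to σ'_p, then virgin compression beyond:
S_c = H/(1+e₀)·[C_r·log₁₀(σ'_p/σ'_0) + C_c·log₁₀(σ'_f/σ'_p)]
    = 5.3/1.77 × [0.082×log₁₀(61.4/54.079) + 0.23×log₁₀(75.105/61.4)]
    = 2.9944 × [0.0045215 + 0.020125] = 0.0738 m

S_c ≈ 0.0738 m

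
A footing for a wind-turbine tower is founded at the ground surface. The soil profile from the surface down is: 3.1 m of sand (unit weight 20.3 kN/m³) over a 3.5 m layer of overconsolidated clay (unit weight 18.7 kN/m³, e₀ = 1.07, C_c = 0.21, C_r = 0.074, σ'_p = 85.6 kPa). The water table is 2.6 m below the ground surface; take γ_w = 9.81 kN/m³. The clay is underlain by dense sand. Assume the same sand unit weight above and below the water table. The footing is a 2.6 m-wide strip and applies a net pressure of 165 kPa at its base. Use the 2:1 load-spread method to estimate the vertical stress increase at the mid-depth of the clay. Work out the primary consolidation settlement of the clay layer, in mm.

S_c ≈ 74 mm

Mid-depth of clay below the ground surface: z = 3.1 + 3.5/2 = 4.85 m.
Total vertical stress at mid-clay: σ_v = 20.3×3.1 + 18.7×1.75 = 95.655 kPa.
Pore pressure: u = 9.81×(4.85 − 2.6) = 22.073 kPa.
Initial effective stress: σ'_0 = σ_v − u = 95.655 − 22.073 = 73.582 kPa.
Stress increase at mid-clay by the 2:1 spreading method:
Δσ = qB/(B+z) = 165×2.6/(2.6+4.85) = 57.584 kPa
Final effective stress: σ'_f = 73.582 + 57.584 = 131.17 kPa.
σ'_f = 131.17 > σ'_p = 85.6 kPa, so the stress path crosses the preconsolidation pressure — recompression up to σ'_p, then virgin compression beyond:
S_c = H/(1+e₀)·[C_r·log₁₀(σ'_p/σ'_0) + C_c·log₁₀(σ'_f/σ'_p)]
    = 3.5/2.07 × [0.074×log₁₀(85.6/73.582) + 0.21×log₁₀(131.17/85.6)]
    = 1.6908 × [0.004862 + 0.038926] = 0.07404 m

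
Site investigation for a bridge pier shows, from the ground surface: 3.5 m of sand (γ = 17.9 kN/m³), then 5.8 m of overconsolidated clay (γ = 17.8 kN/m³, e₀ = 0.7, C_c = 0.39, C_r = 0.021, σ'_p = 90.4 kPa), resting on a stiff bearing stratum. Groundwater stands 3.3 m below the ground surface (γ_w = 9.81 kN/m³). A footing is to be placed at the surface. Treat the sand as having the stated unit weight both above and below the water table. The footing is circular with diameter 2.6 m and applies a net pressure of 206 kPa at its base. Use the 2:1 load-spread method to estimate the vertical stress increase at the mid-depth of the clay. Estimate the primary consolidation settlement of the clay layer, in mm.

S_c ≈ 66.7 mm

Mid-depth of clay below the ground surface: z = 3.5 + 5.8/2 = 6.4 m.
Total vertical stress at mid-clay: σ_v = 17.9×3.5 + 17.8×2.9 = 114.27 kPa.
Pore pressure: u = 9.81×(6.4 − 3.3) = 30.411 kPa.
Initial effective stress: σ'_0 = σ_v − u = 114.27 − 30.411 = 83.859 kPa.
Stress increase at mid-clay by the 2:1 spreading method:
Δσ ≈ qD²/(D+z)² = 206×2.6²/(2.6+6.4)² = 17.192 kPa
Final effective stress: σ'_f = 83.859 + 17.192 = 101.05 kPa.
σ'_f = 101.05 > σ'_p = 90.4 kPa, so the stress path crosses the preconsolidation pressure — recompression up to σ'_p, then virgin compression beyond:
S_c = H/(1+e₀)·[C_r·log₁₀(σ'_p/σ'_0) + C_c·log₁₀(σ'_f/σ'_p)]
    = 5.8/1.7 × [0.021×log₁₀(90.4/83.859) + 0.39×log₁₀(101.05/90.4)]
    = 3.4118 × [0.00068499 + 0.018863] = 0.06669 m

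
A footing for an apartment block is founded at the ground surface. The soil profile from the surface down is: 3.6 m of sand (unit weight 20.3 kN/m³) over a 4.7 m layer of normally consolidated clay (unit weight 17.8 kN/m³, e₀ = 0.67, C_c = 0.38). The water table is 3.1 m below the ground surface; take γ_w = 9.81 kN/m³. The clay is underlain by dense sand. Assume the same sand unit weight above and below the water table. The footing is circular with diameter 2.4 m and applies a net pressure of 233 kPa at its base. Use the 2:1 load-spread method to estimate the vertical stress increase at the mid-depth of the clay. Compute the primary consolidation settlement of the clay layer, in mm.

S_c ≈ 92.9 mm

Mid-depth of clay below the ground surface: z = 3.6 + 4.7/2 = 5.95 m.
Total vertical stress at mid-clay: σ_v = 20.3×3.6 + 17.8×2.35 = 114.91 kPa.
Pore pressure: u = 9.81×(5.95 − 3.1) = 27.959 kPa.
Initial effective stress: σ'_0 = σ_v − u = 114.91 − 27.959 = 86.951 kPa.
Stress increase at mid-clay by the 2:1 spreading method:
Δσ ≈ qD²/(D+z)² = 233×2.4²/(2.4+5.95)² = 19.249 kPa
Final effective stress: σ'_f = σ'_0 + Δσ = 86.951 + 19.249 = 106.2 kPa.
Normally consolidated clay, so the full stress increment lies on the virgin compression line:
S_c = C_c·H/(1+e₀)·log₁₀(σ'_f/σ'_0) = 0.38×4.7/(1+0.67)×log₁₀(106.2/86.951)
    = 1.0695 × 0.08685 = 0.09289 m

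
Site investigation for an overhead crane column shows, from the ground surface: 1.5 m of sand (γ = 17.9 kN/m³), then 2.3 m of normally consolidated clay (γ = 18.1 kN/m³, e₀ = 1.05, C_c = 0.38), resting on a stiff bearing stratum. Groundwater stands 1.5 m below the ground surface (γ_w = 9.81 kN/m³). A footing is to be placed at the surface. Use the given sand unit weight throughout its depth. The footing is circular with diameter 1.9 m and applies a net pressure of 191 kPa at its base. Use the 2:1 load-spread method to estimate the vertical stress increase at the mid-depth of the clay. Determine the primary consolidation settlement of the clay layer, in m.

Mid-depth of clay below the ground surface: z = 1.5 + 2.3/2 = 2.65 m.
Total vertical stress at mid-clay: σ_v = 17.9×1.5 + 18.1×1.15 = 47.665 kPa.
Pore pressure: u = 9.81×(2.65 − 1.5) = 11.281 kPa.
Initial effective stress: σ'_0 = σ_v − u = 47.665 − 11.281 = 36.384 kPa.
Stress increase at mid-clay by the 2:1 spreading method:
Δσ ≈ qD²/(D+z)² = 191×1.9²/(1.9+2.65)² = 33.306 kPa
Final effective stress: σ'_f = σ'_0 + Δσ = 36.384 + 33.306 = 69.69 kPa.
Normally consolidated clay, so the full stress increment lies on the virgin compression line:
S_c = C_c·H/(1+e₀)·log₁₀(σ'_f/σ'_0) = 0.38×2.3/(1+1.05)×log₁₀(69.69/36.384)
    = 0.42634 × 0.28226 = 0.1203 m

S_c ≈ 0.12 m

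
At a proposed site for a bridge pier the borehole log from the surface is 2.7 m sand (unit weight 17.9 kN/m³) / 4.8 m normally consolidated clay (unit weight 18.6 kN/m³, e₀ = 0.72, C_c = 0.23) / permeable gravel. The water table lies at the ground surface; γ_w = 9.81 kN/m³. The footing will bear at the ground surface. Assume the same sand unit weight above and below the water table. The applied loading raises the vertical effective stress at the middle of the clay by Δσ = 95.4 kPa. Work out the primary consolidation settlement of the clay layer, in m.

Mid-depth of clay below the ground surface: z = 2.7 + 4.8/2 = 5.1 m.
Total vertical stress at mid-clay: σ_v = 17.9×2.7 + 18.6×2.4 = 92.97 kPa.
Pore pressure: u = 9.81×(5.1 − 0) = 50.031 kPa.
Initial effective stress: σ'_0 = σ_v − u = 92.97 − 50.031 = 42.939 kPa.
Final effective stress: σ'_f = σ'_0 + Δσ = 42.939 + 95.4 = 138.34 kPa.
Normally consolidated clay, so the full stress increment lies on the virgin compression line:
S_c = C_c·H/(1+e₀)·log₁₀(σ'_f/σ'_0) = 0.23×4.8/(1+0.72)×log₁₀(138.34/42.939)
    = 0.64186 × 0.5081 = 0.3261 m

S_c ≈ 0.326 m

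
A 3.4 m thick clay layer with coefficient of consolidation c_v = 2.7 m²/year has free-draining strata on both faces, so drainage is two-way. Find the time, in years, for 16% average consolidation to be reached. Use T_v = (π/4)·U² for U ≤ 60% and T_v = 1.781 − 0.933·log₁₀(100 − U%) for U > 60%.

Drainage path length: H_d = H/2 = 1.7 m (double drainage).
U ≤ 60%: T_v = (π/4)·U² = (π/4)×0.16² = 0.020106.
t = T_v·H_d²/c_v = 0.020106×1.7²/2.7 = 0.02152 years.

t ≈ 0.0215 years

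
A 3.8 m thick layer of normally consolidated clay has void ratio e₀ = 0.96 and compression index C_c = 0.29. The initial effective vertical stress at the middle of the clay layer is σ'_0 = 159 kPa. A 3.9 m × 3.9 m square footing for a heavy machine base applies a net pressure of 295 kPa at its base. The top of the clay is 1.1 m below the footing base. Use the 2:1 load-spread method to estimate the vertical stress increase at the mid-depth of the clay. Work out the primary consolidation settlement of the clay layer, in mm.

S_c ≈ 114 mm

Mid-depth of clay below the footing base: z = 1.1 + 3.8/2 = 3 m.
Stress increase at mid-clay by the 2:1 spreading method:
Δσ = qBL/((B+z)(L+z)) = 295×3.9×3.9/((3.9+3)(3.9+3)) = 94.244 kPa
Final effective stress: σ'_f = σ'_0 + Δσ = 159 + 94.244 = 253.24 kPa.
Normally consolidated clay, so the full stress increment lies on the virgin compression line:
S_c = C_c·H/(1+e₀)·log₁₀(σ'_f/σ'_0) = 0.29×3.8/(1+0.96)×log₁₀(253.24/159)
    = 0.56224 × 0.20214 = 0.1137 m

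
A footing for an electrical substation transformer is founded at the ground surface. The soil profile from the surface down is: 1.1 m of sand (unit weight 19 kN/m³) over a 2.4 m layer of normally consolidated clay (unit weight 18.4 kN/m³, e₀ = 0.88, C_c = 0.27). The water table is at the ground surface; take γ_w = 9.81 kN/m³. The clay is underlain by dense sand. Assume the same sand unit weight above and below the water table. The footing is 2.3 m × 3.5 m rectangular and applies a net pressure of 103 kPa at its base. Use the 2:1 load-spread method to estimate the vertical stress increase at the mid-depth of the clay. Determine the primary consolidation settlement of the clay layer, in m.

Mid-depth of clay below the ground surface: z = 1.1 + 2.4/2 = 2.3 m.
Total vertical stress at mid-clay: σ_v = 19×1.1 + 18.4×1.2 = 42.98 kPa.
Pore pressure: u = 9.81×(2.3 − 0) = 22.563 kPa.
Initial effective stress: σ'_0 = σ_v − u = 42.98 − 22.563 = 20.417 kPa.
Stress increase at mid-clay by the 2:1 spreading method:
Δσ = qBL/((B+z)(L+z)) = 103×2.3×3.5/((2.3+2.3)(3.5+2.3)) = 31.078 kPa
Final effective stress: σ'_f = σ'_0 + Δσ = 20.417 + 31.078 = 51.495 kPa.
Normally consolidated clay, so the full stress increment lies on the virgin compression line:
S_c = C_c·H/(1+e₀)·log₁₀(σ'_f/σ'_0) = 0.27×2.4/(1+0.88)×log₁₀(51.495/20.417)
    = 0.34468 × 0.40177 = 0.1385 m

S_c ≈ 0.138 m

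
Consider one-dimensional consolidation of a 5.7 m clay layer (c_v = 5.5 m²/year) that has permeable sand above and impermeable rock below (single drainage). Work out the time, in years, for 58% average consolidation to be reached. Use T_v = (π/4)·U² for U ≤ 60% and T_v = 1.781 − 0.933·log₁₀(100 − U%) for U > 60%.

t ≈ 1.56 years

Drainage path length: H_d = H = 5.7 m (single drainage).
U ≤ 60%: T_v = (π/4)·U² = (π/4)×0.58² = 0.26421.
t = T_v·H_d²/c_v = 0.26421×5.7²/5.5 = 1.561 years.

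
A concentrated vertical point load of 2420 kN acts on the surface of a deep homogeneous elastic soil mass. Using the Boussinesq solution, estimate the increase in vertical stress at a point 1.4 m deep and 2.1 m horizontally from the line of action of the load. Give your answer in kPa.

Boussinesq vertical stress below a point load on an elastic half-space:
Δσ_z = 3P/(2πz²) · [1 + (r/z)²]^(−5/2)
r/z = 2.1/1.4 = 1.5; [1+(r/z)²]^(−5/2) = 0.052516.
Δσ_z = 3×2420/(2π×1.4²) × 0.052516 = 589.52 × 0.052516 = 30.96 kPa

Δσ_z ≈ 31 kPa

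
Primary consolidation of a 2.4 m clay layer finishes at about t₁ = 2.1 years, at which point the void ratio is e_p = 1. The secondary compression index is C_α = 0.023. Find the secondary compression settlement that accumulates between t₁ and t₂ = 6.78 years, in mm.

S_s ≈ 14 mm

Secondary compression: S_s = C_α·H/(1+e_p)·log₁₀(t₂/t₁)
S_s = 0.023×2.4/(1+1)×log₁₀(6.78/2.1)
    = 0.0276 × 0.509 = 0.01405 m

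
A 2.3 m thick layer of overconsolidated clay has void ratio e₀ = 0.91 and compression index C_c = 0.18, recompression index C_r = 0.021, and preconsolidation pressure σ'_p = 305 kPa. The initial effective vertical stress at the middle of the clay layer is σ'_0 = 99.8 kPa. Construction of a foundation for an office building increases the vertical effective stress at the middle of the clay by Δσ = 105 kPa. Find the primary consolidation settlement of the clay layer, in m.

Final effective stress: σ'_f = 99.8 + 105 = 204.8 kPa.
σ'_f = 204.8 ≤ σ'_p = 305 kPa, so the clay remains overconsolidated and only the recompression index applies:
S_c = C_r·H/(1+e₀)·log₁₀(σ'_f/σ'_0) = 0.021×2.3/1.91×log₁₀(204.8/99.8)
    = 0.025288 × 0.3122 = 0.007895 m

S_c ≈ 0.00789 m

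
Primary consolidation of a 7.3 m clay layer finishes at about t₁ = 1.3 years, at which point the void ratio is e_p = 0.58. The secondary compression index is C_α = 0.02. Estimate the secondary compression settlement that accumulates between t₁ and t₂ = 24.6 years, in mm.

S_s ≈ 118 mm

Secondary compression: S_s = C_α·H/(1+e_p)·log₁₀(t₂/t₁)
S_s = 0.02×7.3/(1+0.58)×log₁₀(24.6/1.3)
    = 0.09241 × 1.277 = 0.118 m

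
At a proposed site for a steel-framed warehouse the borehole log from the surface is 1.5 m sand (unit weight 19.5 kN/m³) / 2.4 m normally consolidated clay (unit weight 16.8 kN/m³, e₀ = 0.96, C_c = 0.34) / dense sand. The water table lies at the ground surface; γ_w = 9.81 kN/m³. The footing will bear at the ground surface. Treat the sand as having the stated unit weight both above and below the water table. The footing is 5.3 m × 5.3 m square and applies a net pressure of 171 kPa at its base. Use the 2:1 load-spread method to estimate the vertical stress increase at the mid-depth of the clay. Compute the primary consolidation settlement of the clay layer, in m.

Mid-depth of clay below the ground surface: z = 1.5 + 2.4/2 = 2.7 m.
Total vertical stress at mid-clay: σ_v = 19.5×1.5 + 16.8×1.2 = 49.41 kPa.
Pore pressure: u = 9.81×(2.7 − 0) = 26.487 kPa.
Initial effective stress: σ'_0 = σ_v − u = 49.41 − 26.487 = 22.923 kPa.
Stress increase at mid-clay by the 2:1 spreading method:
Δσ = qBL/((B+z)(L+z)) = 171×5.3×5.3/((5.3+2.7)(5.3+2.7)) = 75.053 kPa
Final effective stress: σ'_f = σ'_0 + Δσ = 22.923 + 75.053 = 97.976 kPa.
Normally consolidated clay, so the full stress increment lies on the virgin compression line:
S_c = C_c·H/(1+e₀)·log₁₀(σ'_f/σ'_0) = 0.34×2.4/(1+0.96)×log₁₀(97.976/22.923)
    = 0.41633 × 0.63085 = 0.2626 m

S_c ≈ 0.263 m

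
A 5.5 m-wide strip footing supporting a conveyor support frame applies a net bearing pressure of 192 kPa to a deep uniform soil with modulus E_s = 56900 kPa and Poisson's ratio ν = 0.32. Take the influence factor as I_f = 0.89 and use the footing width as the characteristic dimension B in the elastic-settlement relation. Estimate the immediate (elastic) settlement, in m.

S_e ≈ 0.0148 m

Immediate (elastic) settlement: S_e = q·B·(1−ν²)/E_s · I_f.
S_e = 192 × 5.5 × (1 − 0.32²) / 56900 × 0.89
    = 192 × 5.5 × 0.8976 / 56900 × 0.89
    = 0.01483 m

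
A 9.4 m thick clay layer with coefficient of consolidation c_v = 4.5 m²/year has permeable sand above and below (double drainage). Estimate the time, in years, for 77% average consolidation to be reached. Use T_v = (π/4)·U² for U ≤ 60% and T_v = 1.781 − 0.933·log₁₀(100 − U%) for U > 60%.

Drainage path length: H_d = H/2 = 4.7 m (double drainage).
U > 60%: T_v = 1.781 − 0.933·log₁₀(100 − 77) = 0.51051.
t = T_v·H_d²/c_v = 0.51051×4.7²/4.5 = 2.506 years.

t ≈ 2.51 years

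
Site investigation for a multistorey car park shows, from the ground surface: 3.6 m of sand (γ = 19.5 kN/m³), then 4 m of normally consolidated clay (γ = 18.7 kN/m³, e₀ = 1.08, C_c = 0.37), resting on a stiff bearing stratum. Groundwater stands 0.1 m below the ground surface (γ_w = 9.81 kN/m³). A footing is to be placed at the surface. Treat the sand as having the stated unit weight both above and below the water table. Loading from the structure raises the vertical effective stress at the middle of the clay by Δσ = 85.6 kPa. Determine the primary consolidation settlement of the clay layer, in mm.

S_c ≈ 295 mm

Mid-depth of clay below the ground surface: z = 3.6 + 4/2 = 5.6 m.
Total vertical stress at mid-clay: σ_v = 19.5×3.6 + 18.7×2 = 107.6 kPa.
Pore pressure: u = 9.81×(5.6 − 0.1) = 53.955 kPa.
Initial effective stress: σ'_0 = σ_v − u = 107.6 − 53.955 = 53.645 kPa.
Final effective stress: σ'_f = σ'_0 + Δσ = 53.645 + 85.6 = 139.25 kPa.
Normally consolidated clay, so the full stress increment lies on the virgin compression line:
S_c = C_c·H/(1+e₀)·log₁₀(σ'_f/σ'_0) = 0.37×4/(1+1.08)×log₁₀(139.25/53.645)
    = 0.71154 × 0.41427 = 0.2948 m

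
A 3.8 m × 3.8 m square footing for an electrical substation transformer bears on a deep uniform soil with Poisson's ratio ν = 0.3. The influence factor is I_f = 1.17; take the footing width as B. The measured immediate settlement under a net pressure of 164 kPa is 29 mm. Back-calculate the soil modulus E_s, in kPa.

S_e = q·B·(1−ν²)/E_s · I_f  ⇒  E_s = q·B·(1−ν²)·I_f / S_e.
E_s = 164 × 3.8 × 0.91 × 1.17 / 0.029 = 22880 kPa

E_s ≈ 22900 kPa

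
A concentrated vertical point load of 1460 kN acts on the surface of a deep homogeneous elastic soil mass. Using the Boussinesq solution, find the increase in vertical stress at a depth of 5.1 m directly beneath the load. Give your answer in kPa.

Boussinesq vertical stress below a point load on an elastic half-space:
Δσ_z = 3P/(2πz²) · [1 + (r/z)²]^(−5/2)
r/z = 0/5.1 = 0; [1+(r/z)²]^(−5/2) = 1.
Δσ_z = 3×1460/(2π×5.1²) × 1 = 26.801 × 1 = 26.8 kPa

Δσ_z ≈ 26.8 kPa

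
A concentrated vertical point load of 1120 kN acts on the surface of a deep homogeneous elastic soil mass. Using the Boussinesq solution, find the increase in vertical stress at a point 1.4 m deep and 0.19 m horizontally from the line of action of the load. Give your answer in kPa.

Boussinesq vertical stress below a point load on an elastic half-space:
Δσ_z = 3P/(2πz²) · [1 + (r/z)²]^(−5/2)
r/z = 0.19/1.4 = 0.13571; [1+(r/z)²]^(−5/2) = 0.9554.
Δσ_z = 3×1120/(2π×1.4²) × 0.9554 = 272.84 × 0.9554 = 260.7 kPa

Δσ_z ≈ 261 kPa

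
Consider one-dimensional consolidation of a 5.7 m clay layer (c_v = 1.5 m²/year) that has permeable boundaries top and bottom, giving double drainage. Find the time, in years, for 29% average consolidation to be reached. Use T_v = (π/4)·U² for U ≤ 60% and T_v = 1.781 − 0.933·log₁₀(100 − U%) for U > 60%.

t ≈ 0.358 years

Drainage path length: H_d = H/2 = 2.85 m (double drainage).
U ≤ 60%: T_v = (π/4)·U² = (π/4)×0.29² = 0.066052.
t = T_v·H_d²/c_v = 0.066052×2.85²/1.5 = 0.3577 years.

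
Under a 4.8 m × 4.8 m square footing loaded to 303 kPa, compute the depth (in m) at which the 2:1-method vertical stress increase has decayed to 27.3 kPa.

z ≈ 11.2 m

2:1 spreading — at depth z the loaded area has grown by z in each plan dimension:
qB²/(B+z)² = Δσ_z ⇒ z = B(√(q/Δσ_z) − 1) = 4.8×(√(303/27.3) − 1) = 11.19 m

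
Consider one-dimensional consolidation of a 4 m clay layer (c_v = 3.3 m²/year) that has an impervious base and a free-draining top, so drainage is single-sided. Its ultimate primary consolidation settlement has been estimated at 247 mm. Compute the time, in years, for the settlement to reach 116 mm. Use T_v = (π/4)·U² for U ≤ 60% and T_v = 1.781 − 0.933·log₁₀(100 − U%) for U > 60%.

Drainage path length: H_d = H = 4 m (single drainage).
U = S(t)/S_ult = 116/247 = 0.4696.
U ≤ 60%: T_v = (π/4)·U² = (π/4)×0.46964² = 0.17323.
t = T_v·H_d²/c_v = 0.17323×4²/3.3 = 0.8399 years.

t ≈ 0.84 years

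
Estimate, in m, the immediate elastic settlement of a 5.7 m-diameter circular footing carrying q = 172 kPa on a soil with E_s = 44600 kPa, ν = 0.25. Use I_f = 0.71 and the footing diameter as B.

S_e ≈ 0.0146 m

Immediate (elastic) settlement: S_e = q·B·(1−ν²)/E_s · I_f.
S_e = 172 × 5.7 × (1 − 0.25²) / 44600 × 0.71
    = 172 × 5.7 × 0.9375 / 44600 × 0.71
    = 0.01463 m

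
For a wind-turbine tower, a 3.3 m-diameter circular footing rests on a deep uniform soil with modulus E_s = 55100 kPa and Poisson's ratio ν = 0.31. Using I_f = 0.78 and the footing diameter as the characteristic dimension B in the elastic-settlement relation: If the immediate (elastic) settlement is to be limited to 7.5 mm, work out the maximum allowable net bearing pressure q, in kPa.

q ≈ 178 kPa

S_e = q·B·(1−ν²)/E_s · I_f  ⇒  q = S_e·E_s / (B·(1−ν²)·I_f).
q = 0.0075 × 55100 / (3.3 × 0.9039 × 0.78) = 177.6 kPa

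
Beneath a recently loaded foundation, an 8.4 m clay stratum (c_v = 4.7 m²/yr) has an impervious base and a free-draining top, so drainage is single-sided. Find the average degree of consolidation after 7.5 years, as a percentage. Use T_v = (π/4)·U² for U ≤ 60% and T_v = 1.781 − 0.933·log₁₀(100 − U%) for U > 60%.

Drainage path length: H_d = H = 8.4 m (single drainage).
T_v = c_v·t/H_d² = 4.7×7.5/8.4² = 0.49957.
T_v = 0.49957 corresponds to the U > 60% branch:
U = 1 − 10^((1.781 − T_v)/0.933)/100 = 0.7637

U ≈ 76.4 %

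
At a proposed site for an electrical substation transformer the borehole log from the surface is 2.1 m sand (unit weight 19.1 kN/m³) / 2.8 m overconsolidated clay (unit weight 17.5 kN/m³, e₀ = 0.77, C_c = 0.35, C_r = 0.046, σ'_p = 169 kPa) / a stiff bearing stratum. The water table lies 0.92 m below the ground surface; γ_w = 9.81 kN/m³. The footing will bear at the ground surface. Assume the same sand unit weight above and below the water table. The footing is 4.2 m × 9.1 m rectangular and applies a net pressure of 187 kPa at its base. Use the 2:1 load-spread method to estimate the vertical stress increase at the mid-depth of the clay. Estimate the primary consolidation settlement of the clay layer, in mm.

Mid-depth of clay below the ground surface: z = 2.1 + 2.8/2 = 3.5 m.
Total vertical stress at mid-clay: σ_v = 19.1×2.1 + 17.5×1.4 = 64.61 kPa.
Pore pressure: u = 9.81×(3.5 − 0.92) = 25.31 kPa.
Initial effective stress: σ'_0 = σ_v − u = 64.61 − 25.31 = 39.3 kPa.
Stress increase at mid-clay by the 2:1 spreading method:
Δσ = qBL/((B+z)(L+z)) = 187×4.2×9.1/((4.2+3.5)(9.1+3.5)) = 73.667 kPa
Final effective stress: σ'_f = 39.3 + 73.667 = 112.97 kPa.
σ'_f = 112.97 ≤ σ'_p = 169 kPa, so the clay remains overconsolidated and only the recompression index applies:
S_c = C_r·H/(1+e₀)·log₁₀(σ'_f/σ'_0) = 0.046×2.8/1.77×log₁₀(112.97/39.3)
    = 0.072767 × 0.45857 = 0.03337 m

S_c ≈ 33.4 mm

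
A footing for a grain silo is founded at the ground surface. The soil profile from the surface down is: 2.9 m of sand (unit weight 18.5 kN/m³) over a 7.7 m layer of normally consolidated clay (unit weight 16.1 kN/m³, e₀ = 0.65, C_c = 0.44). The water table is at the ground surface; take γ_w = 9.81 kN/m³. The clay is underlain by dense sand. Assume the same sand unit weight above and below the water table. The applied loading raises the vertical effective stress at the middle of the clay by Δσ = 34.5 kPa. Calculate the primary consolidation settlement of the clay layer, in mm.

Mid-depth of clay below the ground surface: z = 2.9 + 7.7/2 = 6.75 m.
Total vertical stress at mid-clay: σ_v = 18.5×2.9 + 16.1×3.85 = 115.64 kPa.
Pore pressure: u = 9.81×(6.75 − 0) = 66.218 kPa.
Initial effective stress: σ'_0 = σ_v − u = 115.64 − 66.218 = 49.422 kPa.
Final effective stress: σ'_f = σ'_0 + Δσ = 49.422 + 34.5 = 83.922 kPa.
Normally consolidated clay, so the full stress increment lies on the virgin compression line:
S_c = C_c·H/(1+e₀)·log₁₀(σ'_f/σ'_0) = 0.44×7.7/(1+0.65)×log₁₀(83.922/49.422)
    = 2.0533 × 0.22996 = 0.4722 m

S_c ≈ 472 mm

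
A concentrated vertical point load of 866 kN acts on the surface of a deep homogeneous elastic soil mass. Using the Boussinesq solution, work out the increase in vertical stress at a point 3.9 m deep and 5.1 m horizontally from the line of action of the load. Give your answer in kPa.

Δσ_z ≈ 2.25 kPa

Boussinesq vertical stress below a point load on an elastic half-space:
Δσ_z = 3P/(2πz²) · [1 + (r/z)²]^(−5/2)
r/z = 5.1/3.9 = 1.3077; [1+(r/z)²]^(−5/2) = 0.082709.
Δσ_z = 3×866/(2π×3.9²) × 0.082709 = 27.185 × 0.082709 = 2.248 kPa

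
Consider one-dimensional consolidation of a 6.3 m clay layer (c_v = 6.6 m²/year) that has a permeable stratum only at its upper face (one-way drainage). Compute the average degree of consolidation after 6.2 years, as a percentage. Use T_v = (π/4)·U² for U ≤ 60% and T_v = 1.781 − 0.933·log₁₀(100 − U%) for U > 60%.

U ≈ 93.6 %

Drainage path length: H_d = H = 6.3 m (single drainage).
T_v = c_v·t/H_d² = 6.6×6.2/6.3² = 1.031.
T_v = 1.031 corresponds to the U > 60% branch:
U = 1 − 10^((1.781 − T_v)/0.933)/100 = 0.9363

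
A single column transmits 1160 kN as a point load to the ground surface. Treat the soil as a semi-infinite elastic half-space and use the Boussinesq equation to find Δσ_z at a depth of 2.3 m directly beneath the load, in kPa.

Boussinesq vertical stress below a point load on an elastic half-space:
Δσ_z = 3P/(2πz²) · [1 + (r/z)²]^(−5/2)
r/z = 0/2.3 = 0; [1+(r/z)²]^(−5/2) = 1.
Δσ_z = 3×1160/(2π×2.3²) × 1 = 104.7 × 1 = 104.7 kPa

Δσ_z ≈ 105 kPa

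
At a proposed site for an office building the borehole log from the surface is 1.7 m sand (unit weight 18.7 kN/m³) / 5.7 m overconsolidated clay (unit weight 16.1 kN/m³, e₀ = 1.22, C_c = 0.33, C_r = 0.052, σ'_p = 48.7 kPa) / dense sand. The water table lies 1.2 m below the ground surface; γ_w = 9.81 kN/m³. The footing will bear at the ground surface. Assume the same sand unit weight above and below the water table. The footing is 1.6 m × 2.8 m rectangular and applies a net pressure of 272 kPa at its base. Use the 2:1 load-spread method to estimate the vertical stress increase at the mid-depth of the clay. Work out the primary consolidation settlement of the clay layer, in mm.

Mid-depth of clay below the ground surface: z = 1.7 + 5.7/2 = 4.55 m.
Total vertical stress at mid-clay: σ_v = 18.7×1.7 + 16.1×2.85 = 77.675 kPa.
Pore pressure: u = 9.81×(4.55 − 1.2) = 32.864 kPa.
Initial effective stress: σ'_0 = σ_v − u = 77.675 − 32.864 = 44.811 kPa.
Stress increase at mid-clay by the 2:1 spreading method:
Δσ = qBL/((B+z)(L+z)) = 272×1.6×2.8/((1.6+4.55)(2.8+4.55)) = 26.958 kPa
Final effective stress: σ'_f = 44.811 + 26.958 = 71.769 kPa.
σ'_f = 71.769 > σ'_p = 48.7 kPa, so the stress path crosses the preconsolidation pressure — recompression up to σ'_p, then virgin compression beyond:
S_c = H/(1+e₀)·[C_r·log₁₀(σ'_p/σ'_0) + C_c·log₁₀(σ'_f/σ'_p)]
    = 5.7/2.22 × [0.052×log₁₀(48.7/44.811) + 0.33×log₁₀(71.769/48.7)]
    = 2.5676 × [0.0018795 + 0.055575] = 0.1475 m

S_c ≈ 148 mm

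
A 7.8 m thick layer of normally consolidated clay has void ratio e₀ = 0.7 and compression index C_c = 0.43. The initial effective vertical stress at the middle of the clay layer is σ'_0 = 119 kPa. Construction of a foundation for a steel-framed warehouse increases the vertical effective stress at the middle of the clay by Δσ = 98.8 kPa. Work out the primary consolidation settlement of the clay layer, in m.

S_c ≈ 0.518 m

Final effective stress: σ'_f = σ'_0 + Δσ = 119 + 98.8 = 217.8 kPa.
Normally consolidated clay, so the full stress increment lies on the virgin compression line:
S_c = C_c·H/(1+e₀)·log₁₀(σ'_f/σ'_0) = 0.43×7.8/(1+0.7)×log₁₀(217.8/119)
    = 1.9729 × 0.26251 = 0.5179 m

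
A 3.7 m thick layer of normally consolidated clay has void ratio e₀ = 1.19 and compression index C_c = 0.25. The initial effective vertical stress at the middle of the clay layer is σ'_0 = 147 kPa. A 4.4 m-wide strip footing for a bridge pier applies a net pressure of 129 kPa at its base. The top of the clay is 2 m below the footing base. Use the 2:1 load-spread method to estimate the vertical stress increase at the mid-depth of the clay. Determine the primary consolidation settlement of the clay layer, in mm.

Mid-depth of clay below the footing base: z = 2 + 3.7/2 = 3.85 m.
Stress increase at mid-clay by the 2:1 spreading method:
Δσ = qB/(B+z) = 129×4.4/(4.4+3.85) = 68.8 kPa
Final effective stress: σ'_f = σ'_0 + Δσ = 147 + 68.8 = 215.8 kPa.
Normally consolidated clay, so the full stress increment lies on the virgin compression line:
S_c = C_c·H/(1+e₀)·log₁₀(σ'_f/σ'_0) = 0.25×3.7/(1+1.19)×log₁₀(215.8/147)
    = 0.42237 × 0.16673 = 0.07042 m

S_c ≈ 70.4 mm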